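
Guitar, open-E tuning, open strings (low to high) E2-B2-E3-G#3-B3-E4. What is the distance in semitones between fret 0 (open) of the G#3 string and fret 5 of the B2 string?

G#3 at fret 0 → G#3 (MIDI 56); B2 at fret 5 → E3 (MIDI 52).
56 − 52 = 4, so the two pitches are 4 semitones apart, with G#3 the higher.

4 semitones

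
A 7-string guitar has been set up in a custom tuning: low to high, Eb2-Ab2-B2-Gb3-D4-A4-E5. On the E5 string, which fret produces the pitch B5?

7

B5 is 7 semitones above the open E5 (E–F–Gb–G–Ab–A–Bb–B), so it sits at fret 7.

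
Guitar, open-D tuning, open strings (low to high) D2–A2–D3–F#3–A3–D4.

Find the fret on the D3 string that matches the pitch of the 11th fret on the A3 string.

A3 at fret 11 is A3 + 11 semitones = G#4.
The open D3 string is 7 semitones below the open A3, so the same pitch on the D3 string lies at fret 11 + 7 = 18.

18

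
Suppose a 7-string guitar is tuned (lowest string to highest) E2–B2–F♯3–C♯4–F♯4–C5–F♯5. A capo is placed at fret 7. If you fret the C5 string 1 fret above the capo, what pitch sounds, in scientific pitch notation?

G♯5

The capo raises the open C5 by 7 semitones to G5; fretting 1 more gives C5 + 7 + 1 = C5 + 8 semitones = G♯5.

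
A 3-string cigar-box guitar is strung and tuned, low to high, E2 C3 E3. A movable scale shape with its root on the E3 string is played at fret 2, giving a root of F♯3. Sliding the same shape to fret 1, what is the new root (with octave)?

F3

Moving from fret 2 to fret 1 shifts the root by -1 semitone.
F♯3 down 1 semitone is F3.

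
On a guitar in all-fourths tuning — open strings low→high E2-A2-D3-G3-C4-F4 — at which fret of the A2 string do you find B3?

14

B3 is 14 semitones above the open A2 (A–A#–B–C–…–A–A#–B), so it sits at fret 14.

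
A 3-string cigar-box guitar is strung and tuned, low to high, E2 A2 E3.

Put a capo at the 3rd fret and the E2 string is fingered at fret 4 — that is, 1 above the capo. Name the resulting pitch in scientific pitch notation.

The capo raises the open E2 by 3 semitones to G2; fretting 1 more gives E2 + 3 + 1 = E2 + 4 semitones = G#2.

G#2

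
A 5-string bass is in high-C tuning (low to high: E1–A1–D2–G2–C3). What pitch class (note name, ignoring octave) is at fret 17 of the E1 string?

Each fret is one semitone, so E1 + 17 = A.

A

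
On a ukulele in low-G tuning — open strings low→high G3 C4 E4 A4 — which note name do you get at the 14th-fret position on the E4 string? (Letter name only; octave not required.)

F#

E4 is MIDI 64. Adding 14 gives 78; 78 mod 12 = 6, i.e. F#.
(Equivalently spelled Gb.)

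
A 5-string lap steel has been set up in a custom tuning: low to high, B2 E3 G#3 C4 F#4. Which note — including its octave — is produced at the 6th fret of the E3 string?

Each fret is one semitone, so E3 + 6 = A#3.

A#3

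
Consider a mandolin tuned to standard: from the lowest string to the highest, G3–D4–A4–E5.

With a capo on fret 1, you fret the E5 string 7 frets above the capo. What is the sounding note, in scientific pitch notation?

The capo raises the open E5 by 1 semitone to F5; fretting 7 more gives E5 + 1 + 7 = E5 + 8 semitones = C6.

C6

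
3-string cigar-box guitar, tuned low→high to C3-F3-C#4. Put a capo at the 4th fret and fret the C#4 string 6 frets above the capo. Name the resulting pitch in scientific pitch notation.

B4

The capo raises the open C#4 by 4 semitones to F4; fretting 6 more gives C#4 + 4 + 6 = C#4 + 10 semitones = B4.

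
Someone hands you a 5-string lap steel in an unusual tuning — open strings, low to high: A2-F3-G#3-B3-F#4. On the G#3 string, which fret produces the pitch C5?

C5 is 16 semitones above the open G#3 (G#–A–A#–B–…–A#–B–C), so it sits at fret 16.

16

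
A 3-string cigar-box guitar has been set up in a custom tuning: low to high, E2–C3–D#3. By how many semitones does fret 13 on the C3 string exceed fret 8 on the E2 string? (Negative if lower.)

C3 at fret 13 → C#4 (MIDI 61); E2 at fret 8 → C3 (MIDI 48).
61 − 48 = 13, so the two pitches are 13 semitones apart.

13 semitones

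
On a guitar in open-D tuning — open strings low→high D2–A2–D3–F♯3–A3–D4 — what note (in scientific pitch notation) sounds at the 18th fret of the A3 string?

D♯5

A3 is MIDI 57. Adding 18 gives 75, which is D♯5.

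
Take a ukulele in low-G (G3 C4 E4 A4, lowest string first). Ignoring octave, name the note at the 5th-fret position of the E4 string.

Each fret is one semitone, so E4 + 5 = A.

A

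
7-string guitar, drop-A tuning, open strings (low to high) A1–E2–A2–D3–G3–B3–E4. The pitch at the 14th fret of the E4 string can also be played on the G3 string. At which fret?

Fret 14 on E4 is MIDI 64 + 14 = 78 (F#5). On the G3 string (open MIDI 55), that pitch is 78 − 55 = fret 23.

23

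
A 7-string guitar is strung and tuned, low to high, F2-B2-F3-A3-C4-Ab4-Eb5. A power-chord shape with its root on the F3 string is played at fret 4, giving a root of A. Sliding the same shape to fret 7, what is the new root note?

Moving from fret 4 to fret 7 shifts the root by 3 semitones.
A up 3 semitones is C.

C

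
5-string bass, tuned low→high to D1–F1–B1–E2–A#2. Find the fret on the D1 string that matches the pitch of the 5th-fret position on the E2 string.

19

Fret 5 on E2 is MIDI 40 + 5 = 45 (A2). On the D1 string (open MIDI 26), that pitch is 45 − 26 = fret 19.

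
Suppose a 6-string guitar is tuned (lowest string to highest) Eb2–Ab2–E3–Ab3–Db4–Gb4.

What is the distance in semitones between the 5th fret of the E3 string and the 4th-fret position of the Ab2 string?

E3 at fret 5 → A3 (MIDI 57); Ab2 at fret 4 → C3 (MIDI 48).
57 − 48 = 9, so the two pitches are 9 semitones apart, with A3 the higher.

9 semitones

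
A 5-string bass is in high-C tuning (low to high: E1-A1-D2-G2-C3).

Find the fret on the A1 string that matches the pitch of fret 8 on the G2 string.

18

Fret 8 on G2 is MIDI 43 + 8 = 51 (D#3). On the A1 string (open MIDI 33), that pitch is 51 − 33 = fret 18.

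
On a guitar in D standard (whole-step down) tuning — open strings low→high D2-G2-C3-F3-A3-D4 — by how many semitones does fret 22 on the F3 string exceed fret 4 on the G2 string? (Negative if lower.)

F3 at fret 22 → D#5 (MIDI 75); G2 at fret 4 → B2 (MIDI 47).
75 − 47 = 28, so the two pitches are 28 semitones apart.

28 semitones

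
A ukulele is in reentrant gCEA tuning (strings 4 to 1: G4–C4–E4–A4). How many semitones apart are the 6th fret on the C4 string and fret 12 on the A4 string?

15 semitones

C4 at fret 6 → F#4 (MIDI 66); A4 at fret 12 → A5 (MIDI 81).
66 − 81 = -15, so the two pitches are 15 semitones apart, with A5 the higher.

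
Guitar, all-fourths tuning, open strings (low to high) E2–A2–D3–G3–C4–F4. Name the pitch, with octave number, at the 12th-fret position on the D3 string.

D4

Each fret is one semitone, so D3 + 12 = D4.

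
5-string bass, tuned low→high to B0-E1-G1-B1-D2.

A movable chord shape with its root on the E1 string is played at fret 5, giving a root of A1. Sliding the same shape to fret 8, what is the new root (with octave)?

Moving from fret 5 to fret 8 shifts the root by 3 semitones.
A1 up 3 semitones is C2.

C2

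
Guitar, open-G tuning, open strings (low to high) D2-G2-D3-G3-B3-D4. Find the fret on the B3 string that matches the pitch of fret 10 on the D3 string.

Fret 10 on D3 is MIDI 50 + 10 = 60 (C4). On the B3 string (open MIDI 59), that pitch is 60 − 59 = fret 1.

1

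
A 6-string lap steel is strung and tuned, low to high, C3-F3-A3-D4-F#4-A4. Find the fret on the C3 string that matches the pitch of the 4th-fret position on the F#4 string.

22

F#4 at fret 4 is F#4 + 4 semitones = A#4.
The open C3 string is 18 semitones below the open F#4, so the same pitch on the C3 string lies at fret 4 + 18 = 22.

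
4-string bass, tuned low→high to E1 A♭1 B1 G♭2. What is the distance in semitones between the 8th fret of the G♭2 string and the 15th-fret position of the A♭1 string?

3 semitones

G♭2 at fret 8 → D3 (MIDI 50); A♭1 at fret 15 → B2 (MIDI 47).
50 − 47 = 3, so the two pitches are 3 semitones apart, with D3 the higher.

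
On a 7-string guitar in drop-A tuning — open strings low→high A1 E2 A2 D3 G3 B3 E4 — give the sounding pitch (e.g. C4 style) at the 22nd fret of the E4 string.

Each fret is one semitone, so E4 + 22 = D6.

D6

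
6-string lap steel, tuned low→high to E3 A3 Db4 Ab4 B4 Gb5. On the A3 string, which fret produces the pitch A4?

12

A4 is 12 semitones above the open A3 (A–Bb–B–C–…–G–Ab–A), so it sits at fret 12.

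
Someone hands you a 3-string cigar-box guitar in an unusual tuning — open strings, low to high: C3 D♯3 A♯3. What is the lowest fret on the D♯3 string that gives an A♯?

7

From D♯3, count semitones up the chromatic scale until reaching A♯: D#–E–F–F#–G–G#–A–A# — 7 steps.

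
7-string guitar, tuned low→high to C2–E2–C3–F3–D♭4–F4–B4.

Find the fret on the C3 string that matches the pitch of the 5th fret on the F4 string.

22

F4 at fret 5 is F4 + 5 semitones = B♭4.
The open C3 string is 17 semitones below the open F4, so the same pitch on the C3 string lies at fret 5 + 17 = 22.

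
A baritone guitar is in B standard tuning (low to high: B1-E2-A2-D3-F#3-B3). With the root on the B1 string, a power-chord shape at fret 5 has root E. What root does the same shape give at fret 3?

D

Moving from fret 5 to fret 3 shifts the root by -2 semitones.
E down 2 semitones is D.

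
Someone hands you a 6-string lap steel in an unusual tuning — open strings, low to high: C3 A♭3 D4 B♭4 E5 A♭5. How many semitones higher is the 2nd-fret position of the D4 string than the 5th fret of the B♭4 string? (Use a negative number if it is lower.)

-11 semitones

D4 at fret 2 → E4 (MIDI 64); B♭4 at fret 5 → E♭5 (MIDI 75).
64 − 75 = -11, so the two pitches are 11 semitones apart.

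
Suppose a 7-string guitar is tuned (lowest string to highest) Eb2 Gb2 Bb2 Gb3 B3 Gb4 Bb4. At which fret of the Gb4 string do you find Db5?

7

Db5 is 7 semitones above the open Gb4 (Gb–G–Ab–A–Bb–B–C–Db), so it sits at fret 7.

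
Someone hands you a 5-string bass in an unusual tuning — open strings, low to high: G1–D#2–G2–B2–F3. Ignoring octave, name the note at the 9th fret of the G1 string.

Each fret is one semitone, so G1 + 9 = E.

E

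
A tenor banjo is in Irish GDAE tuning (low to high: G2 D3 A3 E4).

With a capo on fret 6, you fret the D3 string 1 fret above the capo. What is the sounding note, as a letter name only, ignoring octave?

A

The capo raises the open D3 by 6 semitones to G#3; fretting 1 more gives D3 + 6 + 1 = D3 + 7 semitones, landing on A.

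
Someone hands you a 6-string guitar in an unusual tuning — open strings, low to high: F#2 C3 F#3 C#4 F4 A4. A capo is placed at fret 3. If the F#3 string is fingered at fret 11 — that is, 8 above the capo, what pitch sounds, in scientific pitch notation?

F4

The capo raises the open F#3 by 3 semitones to A3; fretting 8 more gives F#3 + 3 + 8 = F#3 + 11 semitones = F4.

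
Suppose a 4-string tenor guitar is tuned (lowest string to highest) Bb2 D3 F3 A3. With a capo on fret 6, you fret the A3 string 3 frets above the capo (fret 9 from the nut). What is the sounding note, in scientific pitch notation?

Gb4

The capo raises the open A3 by 6 semitones to Eb4; fretting 3 more gives A3 + 6 + 3 = A3 + 9 semitones = Gb4.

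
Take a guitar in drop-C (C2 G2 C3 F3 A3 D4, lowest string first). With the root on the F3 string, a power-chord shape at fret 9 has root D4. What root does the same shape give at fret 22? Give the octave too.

D♯5

Moving from fret 9 to fret 22 shifts the root by 13 semitones.
D4 up 13 semitones is D♯5.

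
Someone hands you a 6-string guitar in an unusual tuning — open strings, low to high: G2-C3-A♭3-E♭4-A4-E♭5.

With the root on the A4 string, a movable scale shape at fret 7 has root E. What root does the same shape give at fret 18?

E♭

Moving from fret 7 to fret 18 shifts the root by 11 semitones.
E up 11 semitones is E♭.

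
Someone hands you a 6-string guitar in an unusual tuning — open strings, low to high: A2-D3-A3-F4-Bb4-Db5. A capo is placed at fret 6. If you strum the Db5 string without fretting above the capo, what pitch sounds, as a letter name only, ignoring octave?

G

The capo raises the open Db5 by 6 semitones to G5; fretting 0 more gives Db5 + 6 + 0 = Db5 + 6 semitones, landing on G.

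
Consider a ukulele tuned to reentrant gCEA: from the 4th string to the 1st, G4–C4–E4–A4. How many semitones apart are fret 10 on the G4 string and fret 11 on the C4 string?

G4 at fret 10 → F5 (MIDI 77); C4 at fret 11 → B4 (MIDI 71).
77 − 71 = 6, so the two pitches are 6 semitones apart, with F5 the higher.

6 semitones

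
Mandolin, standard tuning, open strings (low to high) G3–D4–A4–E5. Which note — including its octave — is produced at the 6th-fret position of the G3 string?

Each fret is one semitone, so G3 + 6 = C#4.
(Equivalently spelled Db4.)

C#4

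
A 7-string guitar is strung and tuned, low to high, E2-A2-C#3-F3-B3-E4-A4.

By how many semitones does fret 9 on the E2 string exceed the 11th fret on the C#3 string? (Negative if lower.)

E2 at fret 9 → C#3 (MIDI 49); C#3 at fret 11 → C4 (MIDI 60).
49 − 60 = -11, so the two pitches are 11 semitones apart.

-11 semitones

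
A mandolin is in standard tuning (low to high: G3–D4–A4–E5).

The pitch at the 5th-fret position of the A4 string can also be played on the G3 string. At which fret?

19

A4 at fret 5 is A4 + 5 semitones = D5.
The open G3 string is 14 semitones below the open A4, so the same pitch on the G3 string lies at fret 5 + 14 = 19.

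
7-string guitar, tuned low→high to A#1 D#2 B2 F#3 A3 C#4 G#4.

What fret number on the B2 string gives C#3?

2

C#3 is 2 semitones above the open B2 (B–C–C#), so it sits at fret 2.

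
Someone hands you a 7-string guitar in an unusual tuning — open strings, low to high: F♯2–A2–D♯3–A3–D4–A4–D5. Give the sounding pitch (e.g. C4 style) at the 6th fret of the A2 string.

The open A2 string plus 6 semitones: A–A#–B–C–C#–D–D#.
The walk passes from B into C once, so the octave number goes from 2 to 3.
(Equivalently spelled E♭3.)

D♯3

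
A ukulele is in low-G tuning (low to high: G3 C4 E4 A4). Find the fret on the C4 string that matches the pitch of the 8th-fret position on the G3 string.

G3 at fret 8 is G3 + 8 semitones = D#4.
The open C4 string is 5 semitones above the open G3, so the same pitch on the C4 string lies at fret 8 − 5 = 3.

3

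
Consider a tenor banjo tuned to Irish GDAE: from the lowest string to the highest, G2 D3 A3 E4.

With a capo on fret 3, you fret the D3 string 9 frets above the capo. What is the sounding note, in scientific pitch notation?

D4

The capo raises the open D3 by 3 semitones to F3; fretting 9 more gives D3 + 3 + 9 = D3 + 12 semitones = D4.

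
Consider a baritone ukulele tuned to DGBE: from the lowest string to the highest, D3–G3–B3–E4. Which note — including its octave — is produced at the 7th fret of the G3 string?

D4

Each fret is one semitone, so G3 + 7 = D4.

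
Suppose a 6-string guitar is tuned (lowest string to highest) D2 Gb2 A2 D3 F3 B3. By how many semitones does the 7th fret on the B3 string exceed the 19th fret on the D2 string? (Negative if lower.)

B3 at fret 7 → Gb4 (MIDI 66); D2 at fret 19 → A3 (MIDI 57).
66 − 57 = 9, so the two pitches are 9 semitones apart.

9 semitones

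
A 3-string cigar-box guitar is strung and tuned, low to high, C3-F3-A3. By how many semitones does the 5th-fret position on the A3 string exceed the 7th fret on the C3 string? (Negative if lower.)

A3 at fret 5 → D4 (MIDI 62); C3 at fret 7 → G3 (MIDI 55).
62 − 55 = 7, so the two pitches are 7 semitones apart.

7 semitones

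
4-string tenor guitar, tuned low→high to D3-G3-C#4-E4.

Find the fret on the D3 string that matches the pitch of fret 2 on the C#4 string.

C#4 at fret 2 is C#4 + 2 semitones = D#4.
The open D3 string is 11 semitones below the open C#4, so the same pitch on the D3 string lies at fret 2 + 11 = 13.

13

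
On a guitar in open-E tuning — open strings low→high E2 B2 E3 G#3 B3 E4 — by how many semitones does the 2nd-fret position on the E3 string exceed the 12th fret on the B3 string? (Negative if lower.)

E3 at fret 2 → F#3 (MIDI 54); B3 at fret 12 → B4 (MIDI 71).
54 − 71 = -17, so the two pitches are 17 semitones apart.

-17 semitones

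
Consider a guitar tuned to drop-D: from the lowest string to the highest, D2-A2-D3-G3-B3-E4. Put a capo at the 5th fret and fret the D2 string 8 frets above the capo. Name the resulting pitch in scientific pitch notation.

D#3

The capo raises the open D2 by 5 semitones to G2; fretting 8 more gives D2 + 5 + 8 = D2 + 13 semitones = D#3.
(Also written Eb.)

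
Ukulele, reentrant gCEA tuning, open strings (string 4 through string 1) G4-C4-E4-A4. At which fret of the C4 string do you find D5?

D5 is 14 semitones above the open C4 (C–C#–D–D#–…–C–C#–D), so it sits at fret 14.

14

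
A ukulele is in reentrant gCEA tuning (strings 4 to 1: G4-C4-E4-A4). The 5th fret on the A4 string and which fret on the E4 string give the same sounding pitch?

A4 at fret 5 is A4 + 5 semitones = D5.
The open E4 string is 5 semitones below the open A4, so the same pitch on the E4 string lies at fret 5 + 5 = 10.

10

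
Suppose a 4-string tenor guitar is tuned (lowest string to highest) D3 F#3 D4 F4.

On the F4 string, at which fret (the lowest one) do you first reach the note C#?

8

From F4, count semitones up the chromatic scale until reaching C#: F–F#–G–G#–A–A#–B–C–C# — 8 steps.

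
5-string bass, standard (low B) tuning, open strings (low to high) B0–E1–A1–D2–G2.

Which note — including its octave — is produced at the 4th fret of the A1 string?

Each fret is one semitone, so A1 + 4 = C♯2.
(Equivalently spelled D♭2.)

C♯2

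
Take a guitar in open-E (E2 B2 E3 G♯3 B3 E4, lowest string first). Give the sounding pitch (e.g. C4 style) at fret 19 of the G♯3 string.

The open G♯3 string plus 19 semitones: G#–A–A#–B–…–C#–D–D#.
The walk passes from B into C 2 times, so the octave number goes from 3 to 5.

D♯5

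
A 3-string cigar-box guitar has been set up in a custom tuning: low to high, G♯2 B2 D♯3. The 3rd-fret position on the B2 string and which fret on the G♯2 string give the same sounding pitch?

B2 at fret 3 is B2 + 3 semitones = D3.
The open G♯2 string is 3 semitones below the open B2, so the same pitch on the G♯2 string lies at fret 3 + 3 = 6.

6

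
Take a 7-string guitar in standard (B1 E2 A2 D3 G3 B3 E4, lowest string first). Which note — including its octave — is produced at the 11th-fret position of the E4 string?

E4 is MIDI 64. Adding 11 gives 75, which is D#5.
(Equivalently spelled Eb5.)

D#5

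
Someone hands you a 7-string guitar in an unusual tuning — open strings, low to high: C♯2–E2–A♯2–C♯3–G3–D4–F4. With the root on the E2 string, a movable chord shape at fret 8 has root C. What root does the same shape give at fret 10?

D

Moving from fret 8 to fret 10 shifts the root by 2 semitones.
C up 2 semitones is D.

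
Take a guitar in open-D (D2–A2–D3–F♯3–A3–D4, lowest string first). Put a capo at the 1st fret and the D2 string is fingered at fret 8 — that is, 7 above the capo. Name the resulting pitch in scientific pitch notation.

A♯2

The capo raises the open D2 by 1 semitone to D♯2; fretting 7 more gives D2 + 1 + 7 = D2 + 8 semitones = A♯2.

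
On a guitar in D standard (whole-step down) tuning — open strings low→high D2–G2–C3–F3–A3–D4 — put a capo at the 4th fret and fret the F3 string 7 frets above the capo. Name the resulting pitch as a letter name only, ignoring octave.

The capo raises the open F3 by 4 semitones to A3; fretting 7 more gives F3 + 4 + 7 = F3 + 11 semitones, landing on E.

E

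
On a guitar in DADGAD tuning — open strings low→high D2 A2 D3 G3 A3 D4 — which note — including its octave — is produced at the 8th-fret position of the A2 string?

F3

A2 is MIDI 45. Adding 8 gives 53, which is F3.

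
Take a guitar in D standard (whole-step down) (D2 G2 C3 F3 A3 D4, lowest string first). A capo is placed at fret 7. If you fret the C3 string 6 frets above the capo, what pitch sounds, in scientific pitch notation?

The capo raises the open C3 by 7 semitones to G3; fretting 6 more gives C3 + 7 + 6 = C3 + 13 semitones = C#4.
(Also written Db.)

C#4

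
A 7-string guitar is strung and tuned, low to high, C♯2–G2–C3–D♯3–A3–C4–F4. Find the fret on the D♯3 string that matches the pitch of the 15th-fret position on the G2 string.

G2 at fret 15 is G2 + 15 semitones = A♯3.
The open D♯3 string is 8 semitones above the open G2, so the same pitch on the D♯3 string lies at fret 15 − 8 = 7.

7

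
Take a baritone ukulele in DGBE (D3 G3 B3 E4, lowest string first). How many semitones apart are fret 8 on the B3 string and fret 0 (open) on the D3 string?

B3 at fret 8 → G4 (MIDI 67); D3 at fret 0 → D3 (MIDI 50).
67 − 50 = 17, so the two pitches are 17 semitones apart, with G4 the higher.

17 semitones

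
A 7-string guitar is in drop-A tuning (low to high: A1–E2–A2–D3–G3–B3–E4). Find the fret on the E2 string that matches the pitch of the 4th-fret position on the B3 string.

23

B3 at fret 4 is B3 + 4 semitones = D♯4.
The open E2 string is 19 semitones below the open B3, so the same pitch on the E2 string lies at fret 4 + 19 = 23.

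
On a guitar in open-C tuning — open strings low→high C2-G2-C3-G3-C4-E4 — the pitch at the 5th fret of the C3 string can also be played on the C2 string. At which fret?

17

Fret 5 on C3 is MIDI 48 + 5 = 53 (F3). On the C2 string (open MIDI 36), that pitch is 53 − 36 = fret 17.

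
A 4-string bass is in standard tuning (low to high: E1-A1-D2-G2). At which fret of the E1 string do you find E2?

E2 is 12 semitones above the open E1 (E–F–F#–G–…–D–D#–E), so it sits at fret 12.

12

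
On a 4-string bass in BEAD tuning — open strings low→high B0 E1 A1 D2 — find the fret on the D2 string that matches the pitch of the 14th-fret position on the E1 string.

4

E1 at fret 14 is E1 + 14 semitones = F#2.
The open D2 string is 10 semitones above the open E1, so the same pitch on the D2 string lies at fret 14 − 10 = 4.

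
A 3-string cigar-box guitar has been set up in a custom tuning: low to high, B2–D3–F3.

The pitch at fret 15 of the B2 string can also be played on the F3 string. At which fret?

B2 at fret 15 is B2 + 15 semitones = D4.
The open F3 string is 6 semitones above the open B2, so the same pitch on the F3 string lies at fret 15 − 6 = 9.

9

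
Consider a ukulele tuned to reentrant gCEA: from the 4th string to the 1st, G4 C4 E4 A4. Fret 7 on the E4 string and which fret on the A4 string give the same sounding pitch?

2

E4 at fret 7 is E4 + 7 semitones = B4.
The open A4 string is 5 semitones above the open E4, so the same pitch on the A4 string lies at fret 7 − 5 = 2.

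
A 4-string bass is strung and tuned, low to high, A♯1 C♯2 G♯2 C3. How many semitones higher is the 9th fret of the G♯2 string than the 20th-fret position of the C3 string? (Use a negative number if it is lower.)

-15 semitones

G♯2 at fret 9 → F3 (MIDI 53); C3 at fret 20 → G♯4 (MIDI 68).
53 − 68 = -15, so the two pitches are 15 semitones apart.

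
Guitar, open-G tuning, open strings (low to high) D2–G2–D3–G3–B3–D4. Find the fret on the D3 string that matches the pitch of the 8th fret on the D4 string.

D4 at fret 8 is D4 + 8 semitones = A#4.
The open D3 string is 12 semitones below the open D4, so the same pitch on the D3 string lies at fret 8 + 12 = 20.

20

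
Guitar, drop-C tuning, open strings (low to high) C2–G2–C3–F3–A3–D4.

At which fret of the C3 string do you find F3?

F3 is 5 semitones above the open C3 (C–C#–D–D#–E–F), so it sits at fret 5.

5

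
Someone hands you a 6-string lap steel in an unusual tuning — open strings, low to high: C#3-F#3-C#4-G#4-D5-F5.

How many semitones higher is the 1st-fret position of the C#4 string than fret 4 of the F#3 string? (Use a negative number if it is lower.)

4 semitones

C#4 at fret 1 → D4 (MIDI 62); F#3 at fret 4 → A#3 (MIDI 58).
62 − 58 = 4, so the two pitches are 4 semitones apart.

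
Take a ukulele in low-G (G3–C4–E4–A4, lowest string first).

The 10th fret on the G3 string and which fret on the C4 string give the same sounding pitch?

Fret 10 on G3 is MIDI 55 + 10 = 65 (F4). On the C4 string (open MIDI 60), that pitch is 65 − 60 = fret 5.

5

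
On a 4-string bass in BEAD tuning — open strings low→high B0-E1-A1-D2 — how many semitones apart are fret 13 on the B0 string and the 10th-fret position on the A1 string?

B0 at fret 13 → C2 (MIDI 36); A1 at fret 10 → G2 (MIDI 43).
36 − 43 = -7, so the two pitches are 7 semitones apart, with G2 the higher.

7 semitones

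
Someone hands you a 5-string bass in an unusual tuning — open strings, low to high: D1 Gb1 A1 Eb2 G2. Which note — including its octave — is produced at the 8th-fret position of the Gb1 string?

Each fret is one semitone, so Gb1 + 8 = D2.

D2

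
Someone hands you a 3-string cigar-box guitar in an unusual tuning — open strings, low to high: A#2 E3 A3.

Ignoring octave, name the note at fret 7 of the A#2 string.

The open A#2 string plus 7 semitones: A#–B–C–C#–D–D#–E–F.

F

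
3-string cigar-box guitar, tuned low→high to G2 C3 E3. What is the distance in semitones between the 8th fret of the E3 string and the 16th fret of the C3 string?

4 semitones

E3 at fret 8 → C4 (MIDI 60); C3 at fret 16 → E4 (MIDI 64).
60 − 64 = -4, so the two pitches are 4 semitones apart, with E4 the higher.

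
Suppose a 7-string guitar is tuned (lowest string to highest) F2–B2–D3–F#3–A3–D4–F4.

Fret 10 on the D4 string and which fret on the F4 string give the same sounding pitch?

7

D4 at fret 10 is D4 + 10 semitones = C5.
The open F4 string is 3 semitones above the open D4, so the same pitch on the F4 string lies at fret 10 − 3 = 7.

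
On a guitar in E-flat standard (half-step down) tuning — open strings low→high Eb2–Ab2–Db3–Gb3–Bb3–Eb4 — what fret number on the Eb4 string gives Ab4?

Ab4 is 5 semitones above the open Eb4 (Eb–E–F–Gb–G–Ab), so it sits at fret 5.

5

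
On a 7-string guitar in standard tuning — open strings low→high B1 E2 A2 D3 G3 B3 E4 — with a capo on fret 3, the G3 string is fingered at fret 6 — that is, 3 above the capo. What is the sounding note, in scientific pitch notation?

The capo raises the open G3 by 3 semitones to A♯3; fretting 3 more gives G3 + 3 + 3 = G3 + 6 semitones = C♯4.

C♯4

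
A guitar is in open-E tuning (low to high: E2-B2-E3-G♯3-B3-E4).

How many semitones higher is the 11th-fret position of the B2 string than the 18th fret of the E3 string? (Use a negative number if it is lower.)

B2 at fret 11 → A♯3 (MIDI 58); E3 at fret 18 → A♯4 (MIDI 70).
58 − 70 = -12, so the two pitches are 12 semitones apart.

-12 semitones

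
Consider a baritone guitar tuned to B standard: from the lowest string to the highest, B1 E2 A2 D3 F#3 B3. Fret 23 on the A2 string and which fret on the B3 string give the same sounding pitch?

A2 at fret 23 is A2 + 23 semitones = G#4.
The open B3 string is 14 semitones above the open A2, so the same pitch on the B3 string lies at fret 23 − 14 = 9.

9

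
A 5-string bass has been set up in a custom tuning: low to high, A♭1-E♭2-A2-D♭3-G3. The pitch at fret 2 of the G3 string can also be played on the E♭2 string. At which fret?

Fret 2 on G3 is MIDI 55 + 2 = 57 (A3). On the E♭2 string (open MIDI 39), that pitch is 57 − 39 = fret 18.

18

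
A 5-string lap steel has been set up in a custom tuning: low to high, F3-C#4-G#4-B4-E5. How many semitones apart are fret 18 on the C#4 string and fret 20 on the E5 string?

17 semitones

C#4 at fret 18 → G5 (MIDI 79); E5 at fret 20 → C7 (MIDI 96).
79 − 96 = -17, so the two pitches are 17 semitones apart, with C7 the higher.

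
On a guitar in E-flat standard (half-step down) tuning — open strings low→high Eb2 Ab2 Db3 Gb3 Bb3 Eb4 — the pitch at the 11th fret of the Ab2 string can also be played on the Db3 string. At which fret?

6

Ab2 at fret 11 is Ab2 + 11 semitones = G3.
The open Db3 string is 5 semitones above the open Ab2, so the same pitch on the Db3 string lies at fret 11 − 5 = 6.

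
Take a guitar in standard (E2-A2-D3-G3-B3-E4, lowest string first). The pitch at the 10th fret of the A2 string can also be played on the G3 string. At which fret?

0

A2 at fret 10 is A2 + 10 semitones = G3.
The open G3 string is 10 semitones above the open A2, so the same pitch on the G3 string lies at fret 10 − 10 = 0.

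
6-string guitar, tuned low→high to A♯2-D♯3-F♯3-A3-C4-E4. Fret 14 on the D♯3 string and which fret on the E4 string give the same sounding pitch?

D♯3 at fret 14 is D♯3 + 14 semitones = F4.
The open E4 string is 13 semitones above the open D♯3, so the same pitch on the E4 string lies at fret 14 − 13 = 1.

1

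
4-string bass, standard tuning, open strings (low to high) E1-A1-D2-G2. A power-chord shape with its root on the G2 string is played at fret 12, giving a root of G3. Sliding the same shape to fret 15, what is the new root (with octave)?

A#3

Moving from fret 12 to fret 15 shifts the root by 3 semitones.
G3 up 3 semitones is A#3.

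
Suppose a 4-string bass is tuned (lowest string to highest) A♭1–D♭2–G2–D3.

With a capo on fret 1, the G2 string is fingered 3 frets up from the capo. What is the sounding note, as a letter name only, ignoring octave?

The capo raises the open G2 by 1 semitone to A♭2; fretting 3 more gives G2 + 1 + 3 = G2 + 4 semitones, landing on B.

B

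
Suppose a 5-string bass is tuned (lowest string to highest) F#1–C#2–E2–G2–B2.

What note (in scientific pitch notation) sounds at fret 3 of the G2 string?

A#2

The open G2 string plus 3 semitones: G–G#–A–A#.
No B→C boundary is crossed, so the octave stays at 2.
(Equivalently spelled Bb2.)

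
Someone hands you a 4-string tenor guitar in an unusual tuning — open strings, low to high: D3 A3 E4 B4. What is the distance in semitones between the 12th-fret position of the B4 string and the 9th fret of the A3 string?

17 semitones

B4 at fret 12 → B5 (MIDI 83); A3 at fret 9 → G♭4 (MIDI 66).
83 − 66 = 17, so the two pitches are 17 semitones apart, with B5 the higher.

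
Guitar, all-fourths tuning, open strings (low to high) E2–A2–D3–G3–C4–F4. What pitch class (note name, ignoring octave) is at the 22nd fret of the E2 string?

The open E2 string plus 22 semitones: E–F–F#–G–…–C–C#–D.

D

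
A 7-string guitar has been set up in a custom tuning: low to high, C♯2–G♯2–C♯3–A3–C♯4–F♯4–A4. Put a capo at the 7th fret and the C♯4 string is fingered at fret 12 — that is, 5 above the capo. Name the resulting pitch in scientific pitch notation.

C♯5

The capo raises the open C♯4 by 7 semitones to G♯4; fretting 5 more gives C♯4 + 7 + 5 = C♯4 + 12 semitones = C♯5.
(Also written D♭.)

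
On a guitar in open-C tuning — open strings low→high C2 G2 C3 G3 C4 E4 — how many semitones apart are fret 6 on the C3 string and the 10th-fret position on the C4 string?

16 semitones

C3 at fret 6 → F♯3 (MIDI 54); C4 at fret 10 → A♯4 (MIDI 70).
54 − 70 = -16, so the two pitches are 16 semitones apart, with A♯4 the higher.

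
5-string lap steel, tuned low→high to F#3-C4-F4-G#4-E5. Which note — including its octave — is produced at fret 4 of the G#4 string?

The open G#4 string plus 4 semitones: G#–A–A#–B–C.
The walk passes from B into C once, so the octave number goes from 4 to 5.

C5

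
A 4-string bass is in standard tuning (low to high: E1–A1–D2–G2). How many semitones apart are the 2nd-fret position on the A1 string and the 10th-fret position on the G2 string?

A1 at fret 2 → B1 (MIDI 35); G2 at fret 10 → F3 (MIDI 53).
35 − 53 = -18, so the two pitches are 18 semitones apart, with F3 the higher.

18 semitones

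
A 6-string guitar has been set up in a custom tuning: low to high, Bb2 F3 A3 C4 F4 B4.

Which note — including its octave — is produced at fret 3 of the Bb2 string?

Db3

Bb2 is MIDI 46. Adding 3 gives 49, which is Db3.
(Equivalently spelled C#3.)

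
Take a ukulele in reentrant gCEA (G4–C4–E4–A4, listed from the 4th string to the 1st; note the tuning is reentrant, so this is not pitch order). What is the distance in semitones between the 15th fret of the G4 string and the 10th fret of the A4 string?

G4 at fret 15 → A#5 (MIDI 82); A4 at fret 10 → G5 (MIDI 79).
82 − 79 = 3, so the two pitches are 3 semitones apart, with A#5 the higher.

3 semitones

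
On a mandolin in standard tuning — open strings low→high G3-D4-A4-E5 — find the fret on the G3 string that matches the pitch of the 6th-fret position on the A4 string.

20

Fret 6 on A4 is MIDI 69 + 6 = 75 (D#5). On the G3 string (open MIDI 55), that pitch is 75 − 55 = fret 20.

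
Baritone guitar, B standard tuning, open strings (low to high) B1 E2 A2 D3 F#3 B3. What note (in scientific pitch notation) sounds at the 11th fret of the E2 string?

The open E2 string plus 11 semitones: E–F–F#–G–…–C#–D–D#.
The walk passes from B into C once, so the octave number goes from 2 to 3.
(Equivalently spelled Eb3.)

D#3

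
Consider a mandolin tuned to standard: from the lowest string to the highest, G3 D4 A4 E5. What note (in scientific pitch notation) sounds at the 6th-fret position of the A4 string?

The open A4 string plus 6 semitones: A–A#–B–C–C#–D–D#.
The walk passes from B into C once, so the octave number goes from 4 to 5.
(Equivalently spelled E♭5.)

D♯5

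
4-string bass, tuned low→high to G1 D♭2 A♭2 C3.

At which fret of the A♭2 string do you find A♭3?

12

A♭3 is 12 semitones above the open A♭2 (Ab–A–Bb–B–…–Gb–G–Ab), so it sits at fret 12.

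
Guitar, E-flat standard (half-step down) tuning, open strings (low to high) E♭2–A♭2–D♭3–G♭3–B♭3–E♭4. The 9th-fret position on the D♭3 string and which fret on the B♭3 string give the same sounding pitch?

Fret 9 on D♭3 is MIDI 49 + 9 = 58 (B♭3). On the B♭3 string (open MIDI 58), that pitch is 58 − 58 = fret 0.

0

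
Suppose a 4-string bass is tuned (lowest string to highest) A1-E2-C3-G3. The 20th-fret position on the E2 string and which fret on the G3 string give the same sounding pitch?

E2 at fret 20 is E2 + 20 semitones = C4.
The open G3 string is 15 semitones above the open E2, so the same pitch on the G3 string lies at fret 20 − 15 = 5.

5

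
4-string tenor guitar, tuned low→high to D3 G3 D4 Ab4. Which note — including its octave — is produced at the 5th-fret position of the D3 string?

The open D3 string plus 5 semitones: D–Eb–E–F–Gb–G.
No B→C boundary is crossed, so the octave stays at 3.

G3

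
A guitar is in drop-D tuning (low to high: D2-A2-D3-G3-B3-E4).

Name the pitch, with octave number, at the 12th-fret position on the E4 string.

E5

The open E4 string plus 12 semitones: E–F–F#–G–…–D–D#–E.
The walk passes from B into C once, so the octave number goes from 4 to 5.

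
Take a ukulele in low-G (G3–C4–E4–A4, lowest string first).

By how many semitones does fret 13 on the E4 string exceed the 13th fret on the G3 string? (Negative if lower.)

9 semitones

E4 at fret 13 → F5 (MIDI 77); G3 at fret 13 → G♯4 (MIDI 68).
77 − 68 = 9, so the two pitches are 9 semitones apart.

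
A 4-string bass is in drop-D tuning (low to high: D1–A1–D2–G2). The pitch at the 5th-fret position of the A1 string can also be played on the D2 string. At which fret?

A1 at fret 5 is A1 + 5 semitones = D2.
The open D2 string is 5 semitones above the open A1, so the same pitch on the D2 string lies at fret 5 − 5 = 0.

0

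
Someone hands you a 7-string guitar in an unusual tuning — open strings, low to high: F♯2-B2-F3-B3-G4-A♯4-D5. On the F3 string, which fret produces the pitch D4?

D4 is 9 semitones above the open F3 (F–F#–G–G#–A–A#–B–C–C#–D), so it sits at fret 9.

9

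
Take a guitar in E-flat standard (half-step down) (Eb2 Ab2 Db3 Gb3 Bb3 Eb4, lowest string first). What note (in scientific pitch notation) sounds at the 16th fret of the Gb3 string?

Each fret is one semitone, so Gb3 + 16 = Bb4.
(Equivalently spelled A#4.)

Bb4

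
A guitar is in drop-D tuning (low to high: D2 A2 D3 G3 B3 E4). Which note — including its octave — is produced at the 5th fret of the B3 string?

E4

Each fret is one semitone, so B3 + 5 = E4.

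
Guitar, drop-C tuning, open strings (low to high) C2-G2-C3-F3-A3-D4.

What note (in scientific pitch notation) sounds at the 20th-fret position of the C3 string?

The open C3 string plus 20 semitones: C–C#–D–D#–…–F#–G–G#.
The walk passes from B into C once, so the octave number goes from 3 to 4.
(Equivalently spelled Ab4.)

G#4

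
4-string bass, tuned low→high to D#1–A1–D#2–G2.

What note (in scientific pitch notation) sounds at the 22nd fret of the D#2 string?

C#4

Each fret is one semitone, so D#2 + 22 = C#4.
(Equivalently spelled Db4.)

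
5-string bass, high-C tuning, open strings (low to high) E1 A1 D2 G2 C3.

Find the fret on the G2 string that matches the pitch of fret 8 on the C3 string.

Fret 8 on C3 is MIDI 48 + 8 = 56 (G#3). On the G2 string (open MIDI 43), that pitch is 56 − 43 = fret 13.

13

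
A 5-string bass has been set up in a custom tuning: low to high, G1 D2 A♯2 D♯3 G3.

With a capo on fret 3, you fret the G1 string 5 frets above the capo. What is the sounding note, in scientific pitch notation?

The capo raises the open G1 by 3 semitones to A♯1; fretting 5 more gives G1 + 3 + 5 = G1 + 8 semitones = D♯2.

D♯2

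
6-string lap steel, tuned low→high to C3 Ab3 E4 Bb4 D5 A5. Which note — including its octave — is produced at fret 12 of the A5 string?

A6

The open A5 string plus 12 semitones: A–Bb–B–C–…–G–Ab–A.
The walk passes from B into C once, so the octave number goes from 5 to 6.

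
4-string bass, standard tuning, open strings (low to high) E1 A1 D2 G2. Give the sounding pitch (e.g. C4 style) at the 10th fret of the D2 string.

C3

Each fret is one semitone, so D2 + 10 = C3.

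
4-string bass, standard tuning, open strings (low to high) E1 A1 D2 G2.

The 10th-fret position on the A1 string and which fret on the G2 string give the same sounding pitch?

Fret 10 on A1 is MIDI 33 + 10 = 43 (G2). On the G2 string (open MIDI 43), that pitch is 43 − 43 = fret 0.

0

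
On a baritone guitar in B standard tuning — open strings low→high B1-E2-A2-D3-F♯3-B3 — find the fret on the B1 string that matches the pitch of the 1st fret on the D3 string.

D3 at fret 1 is D3 + 1 semitone = D♯3.
The open B1 string is 15 semitones below the open D3, so the same pitch on the B1 string lies at fret 1 + 15 = 16.

16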